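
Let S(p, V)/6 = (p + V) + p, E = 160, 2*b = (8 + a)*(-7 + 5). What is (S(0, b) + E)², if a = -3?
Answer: 16900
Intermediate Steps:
b = -5 (b = ((8 - 3)*(-7 + 5))/2 = (5*(-2))/2 = (½)*(-10) = -5)
S(p, V) = 6*V + 12*p (S(p, V) = 6*((p + V) + p) = 6*((V + p) + p) = 6*(V + 2*p) = 6*V + 12*p)
(S(0, b) + E)² = ((6*(-5) + 12*0) + 160)² = ((-30 + 0) + 160)² = (-30 + 160)² = 130² = 16900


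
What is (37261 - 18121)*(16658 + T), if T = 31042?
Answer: 912978000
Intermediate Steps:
(37261 - 18121)*(16658 + T) = (37261 - 18121)*(16658 + 31042) = 19140*47700 = 912978000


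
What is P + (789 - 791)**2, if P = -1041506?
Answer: -1041502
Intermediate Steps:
P + (789 - 791)**2 = -1041506 + (789 - 791)**2 = -1041506 + (-2)**2 = -1041506 + 4 = -1041502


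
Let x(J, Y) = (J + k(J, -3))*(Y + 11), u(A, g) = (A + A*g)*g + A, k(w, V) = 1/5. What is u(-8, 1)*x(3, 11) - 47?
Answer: -8683/5 ≈ -1736.6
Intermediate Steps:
k(w, V) = ⅕
u(A, g) = A + g*(A + A*g) (u(A, g) = g*(A + A*g) + A = A + g*(A + A*g))
x(J, Y) = (11 + Y)*(⅕ + J) (x(J, Y) = (J + ⅕)*(Y + 11) = (⅕ + J)*(11 + Y) = (11 + Y)*(⅕ + J))
u(-8, 1)*x(3, 11) - 47 = (-8*(1 + 1 + 1²))*(11/5 + 11*3 + (⅕)*11 + 3*11) - 47 = (-8*(1 + 1 + 1))*(11/5 + 33 + 11/5 + 33) - 47 = -8*3*(352/5) - 47 = -24*352/5 - 47 = -8448/5 - 47 = -8683/5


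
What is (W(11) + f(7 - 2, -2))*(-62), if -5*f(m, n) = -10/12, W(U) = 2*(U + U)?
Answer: -8215/3 ≈ -2738.3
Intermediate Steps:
W(U) = 4*U (W(U) = 2*(2*U) = 4*U)
f(m, n) = ⅙ (f(m, n) = -(-2)/12 = -⅕*(-⅚) = ⅙)
(W(11) + f(7 - 2, -2))*(-62) = (4*11 + ⅙)*(-62) = (44 + ⅙)*(-62) = (265/6)*(-62) = -8215/3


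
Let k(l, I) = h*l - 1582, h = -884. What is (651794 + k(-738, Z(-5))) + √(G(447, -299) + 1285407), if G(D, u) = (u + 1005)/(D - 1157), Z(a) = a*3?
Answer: 1302604 + 2*√40498322965/355 ≈ 1.3037e+6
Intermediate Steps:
Z(a) = 3*a
G(D, u) = (1005 + u)/(-1157 + D)
k(l, I) = -1582 - 884*l (k(l, I) = -884*l - 1582 = -1582 - 884*l)
(651794 + k(-738, Z(-5))) + √(G(447, -299) + 1285407) = (651794 + (-1582 - 884*(-738))) + √((1005 - 299)/(-1157 + 447) + 1285407) = (651794 + (-1582 + 652392)) + √(706/(-710) + 1285407) = (651794 + 650810) + √(-1/710*706 + 1285407) = 1302604 + √(-353/355 + 1285407) = 1302604 + √(456319132/355) = 1302604 + 2*√40498322965/355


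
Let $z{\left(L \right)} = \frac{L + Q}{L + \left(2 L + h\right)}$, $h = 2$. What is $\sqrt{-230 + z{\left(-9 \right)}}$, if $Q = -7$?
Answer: $\frac{i \sqrt{5734}}{5} \approx 15.145 i$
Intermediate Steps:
$z{\left(L \right)} = \frac{-7 + L}{2 + 3 L}$ ($z{\left(L \right)} = \frac{L - 7}{L + \left(2 L + 2\right)} = \frac{-7 + L}{L + \left(2 + 2 L\right)} = \frac{-7 + L}{2 + 3 L}$)
$\sqrt{-230 + z{\left(-9 \right)}} = \sqrt{-230 + \frac{-7 - 9}{2 + 3 \left(-9\right)}} = \sqrt{-230 + \frac{1}{2 - 27} \left(-16\right)} = \sqrt{-230 + \frac{1}{-25} \left(-16\right)} = \sqrt{-230 - - \frac{16}{25}} = \sqrt{-230 + \frac{16}{25}} = \sqrt{- \frac{5734}{25}} = \frac{i \sqrt{5734}}{5}$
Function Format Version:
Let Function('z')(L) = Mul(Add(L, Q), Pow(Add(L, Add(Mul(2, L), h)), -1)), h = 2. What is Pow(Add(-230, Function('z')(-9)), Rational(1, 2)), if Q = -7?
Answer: Mul(Rational(1, 5), I, Pow(5734, Rational(1, 2))) ≈ Mul(15.145, I)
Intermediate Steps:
Function('z')(L) = Mul(Pow(Add(2, Mul(3, L)), -1), Add(-7, L)) (Function('z')(L) = Mul(Add(L, -7), Pow(Add(L, Add(Mul(2, L), 2)), -1)) = Mul(Add(-7, L), Pow(Add(L, Add(2, Mul(2, L))), -1)) = Mul(Add(-7, L), Pow(Add(2, Mul(3, L)), -1)) = Mul(Pow(Add(2, Mul(3, L)), -1), Add(-7, L)))
Pow(Add(-230, Function('z')(-9)), Rational(1, 2)) = Pow(Add(-230, Mul(Pow(Add(2, Mul(3, -9)), -1), Add(-7, -9))), Rational(1, 2)) = Pow(Add(-230, Mul(Pow(Add(2, -27), -1), -16)), Rational(1, 2)) = Pow(Add(-230, Mul(Pow(-25, -1), -16)), Rational(1, 2)) = Pow(Add(-230, Mul(Rational(-1, 25), -16)), Rational(1, 2)) = Pow(Add(-230, Rational(16, 25)), Rational(1, 2)) = Pow(Rational(-5734, 25), Rational(1, 2)) = Mul(Rational(1, 5), I, Pow(5734, Rational(1, 2)))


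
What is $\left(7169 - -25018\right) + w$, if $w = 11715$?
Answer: $43902$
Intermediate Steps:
$\left(7169 - -25018\right) + w = \left(7169 - -25018\right) + 11715 = \left(7169 + 25018\right) + 11715 = 32187 + 11715 = 43902$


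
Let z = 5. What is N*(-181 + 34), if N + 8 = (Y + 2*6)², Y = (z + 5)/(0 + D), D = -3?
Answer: -29596/3 ≈ -9865.3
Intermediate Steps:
Y = -10/3 (Y = (5 + 5)/(0 - 3) = 10/(-3) = 10*(-⅓) = -10/3 ≈ -3.3333)
N = 604/9 (N = -8 + (-10/3 + 2*6)² = -8 + (-10/3 + 12)² = -8 + (26/3)² = -8 + 676/9 = 604/9 ≈ 67.111)
N*(-181 + 34) = 604*(-181 + 34)/9 = (604/9)*(-147) = -29596/3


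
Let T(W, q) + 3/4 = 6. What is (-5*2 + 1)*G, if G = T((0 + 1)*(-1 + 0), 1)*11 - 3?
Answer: -1971/4 ≈ -492.75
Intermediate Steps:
T(W, q) = 21/4 (T(W, q) = -¾ + 6 = 21/4)
G = 219/4 (G = (21/4)*11 - 3 = 231/4 - 3 = 219/4 ≈ 54.750)
(-5*2 + 1)*G = (-5*2 + 1)*(219/4) = (-10 + 1)*(219/4) = -9*219/4 = -1971/4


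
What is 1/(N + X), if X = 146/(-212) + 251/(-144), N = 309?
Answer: 7632/2339729 ≈ 0.0032619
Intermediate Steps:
X = -18559/7632 (X = 146*(-1/212) + 251*(-1/144) = -73/106 - 251/144 = -18559/7632 ≈ -2.4317)
1/(N + X) = 1/(309 - 18559/7632) = 1/(2339729/7632) = 7632/2339729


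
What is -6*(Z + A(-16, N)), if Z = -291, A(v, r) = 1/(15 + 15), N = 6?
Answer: 8729/5 ≈ 1745.8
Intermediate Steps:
A(v, r) = 1/30
-6*(Z + A(-16, N)) = -6*(-291 + 1/30) = -6*(-8729/30) = 8729/5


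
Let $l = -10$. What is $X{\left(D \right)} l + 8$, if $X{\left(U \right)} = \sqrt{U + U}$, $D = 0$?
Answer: $8$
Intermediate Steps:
$X{\left(U \right)} = \sqrt{2} \sqrt{U}$ ($X{\left(U \right)} = \sqrt{2 U} = \sqrt{2} \sqrt{U}$)
$X{\left(D \right)} l + 8 = \sqrt{2} \sqrt{0} \left(-10\right) + 8 = \sqrt{2} \cdot 0 \left(-10\right) + 8 = 0 \left(-10\right) + 8 = 0 + 8 = 8$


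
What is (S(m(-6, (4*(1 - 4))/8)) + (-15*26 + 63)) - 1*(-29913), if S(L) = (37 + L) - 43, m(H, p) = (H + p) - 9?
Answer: 59127/2 ≈ 29564.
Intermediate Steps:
m(H, p) = -9 + H + p
S(L) = -6 + L
(S(m(-6, (4*(1 - 4))/8)) + (-15*26 + 63)) - 1*(-29913) = ((-6 + (-9 - 6 + (4*(1 - 4))/8)) + (-15*26 + 63)) - 1*(-29913) = ((-6 + (-9 - 6 + (4*(-3))*(1/8))) + (-390 + 63)) + 29913 = ((-6 + (-9 - 6 - 12*1/8)) - 327) + 29913 = ((-6 + (-9 - 6 - 3/2)) - 327) + 29913 = ((-6 - 33/2) - 327) + 29913 = (-45/2 - 327) + 29913 = -699/2 + 29913 = 59127/2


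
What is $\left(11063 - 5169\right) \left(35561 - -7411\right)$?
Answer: $253276968$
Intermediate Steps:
$\left(11063 - 5169\right) \left(35561 - -7411\right) = 5894 \left(35561 + 7411\right) = 5894 \cdot 42972 = 253276968$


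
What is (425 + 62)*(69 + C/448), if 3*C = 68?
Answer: 11298887/336 ≈ 33628.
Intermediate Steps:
C = 68/3 (C = (⅓)*68 = 68/3 ≈ 22.667)
(425 + 62)*(69 + C/448) = (425 + 62)*(69 + (68/3)/448) = 487*(69 + (68/3)*(1/448)) = 487*(69 + 17/336) = 487*(23201/336) = 11298887/336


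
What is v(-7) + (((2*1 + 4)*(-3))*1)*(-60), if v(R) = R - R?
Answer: 1080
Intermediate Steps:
v(R) = 0
v(-7) + (((2*1 + 4)*(-3))*1)*(-60) = 0 + (((2*1 + 4)*(-3))*1)*(-60) = 0 + (((2 + 4)*(-3))*1)*(-60) = 0 + ((6*(-3))*1)*(-60) = 0 - 18*1*(-60) = 0 - 18*(-60) = 0 + 1080 = 1080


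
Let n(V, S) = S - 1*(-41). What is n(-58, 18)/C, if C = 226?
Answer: 59/226 ≈ 0.26106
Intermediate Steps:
n(V, S) = 41 + S (n(V, S) = S + 41 = 41 + S)
n(-58, 18)/C = (41 + 18)/226 = 59*(1/226) = 59/226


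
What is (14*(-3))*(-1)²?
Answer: -42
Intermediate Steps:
(14*(-3))*(-1)² = -42*1 = -42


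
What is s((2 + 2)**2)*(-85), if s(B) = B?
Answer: -1360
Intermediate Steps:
s((2 + 2)**2)*(-85) = (2 + 2)**2*(-85) = 4**2*(-85) = 16*(-85) = -1360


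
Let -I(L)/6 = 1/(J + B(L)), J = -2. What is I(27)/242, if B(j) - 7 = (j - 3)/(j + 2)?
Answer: -87/20449 ≈ -0.0042545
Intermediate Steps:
B(j) = 7 + (-3 + j)/(2 + j) (B(j) = 7 + (j - 3)/(j + 2) = 7 + (-3 + j)/(2 + j))
I(L) = -6/(-2 + (11 + 8*L)/(2 + L))
I(27)/242 = (6*(2 + 27)/(-7 - 6*27))/242 = (6*29/(-7 - 162))*(1/242) = (6*29/(-169))*(1/242) = (6*(-1/169)*29)*(1/242) = -174/169*1/242 = -87/20449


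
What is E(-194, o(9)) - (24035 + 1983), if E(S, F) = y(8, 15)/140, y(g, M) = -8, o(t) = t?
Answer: -910632/35 ≈ -26018.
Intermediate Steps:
E(S, F) = -2/35 (E(S, F) = -8/140 = -8*1/140 = -2/35)
E(-194, o(9)) - (24035 + 1983) = -2/35 - (24035 + 1983) = -2/35 - 1*26018 = -2/35 - 26018 = -910632/35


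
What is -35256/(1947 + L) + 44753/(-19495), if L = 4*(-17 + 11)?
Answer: -257791913/12496295 ≈ -20.629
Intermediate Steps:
L = -24 (L = 4*(-6) = -24)
-35256/(1947 + L) + 44753/(-19495) = -35256/(1947 - 24) + 44753/(-19495) = -35256/1923 + 44753*(-1/19495) = -35256*1/1923 - 44753/19495 = -11752/641 - 44753/19495 = -257791913/12496295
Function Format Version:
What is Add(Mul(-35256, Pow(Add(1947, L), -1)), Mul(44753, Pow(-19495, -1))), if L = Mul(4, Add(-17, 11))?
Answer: Rational(-257791913, 12496295) ≈ -20.629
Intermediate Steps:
L = -24 (L = Mul(4, -6) = -24)
Add(Mul(-35256, Pow(Add(1947, L), -1)), Mul(44753, Pow(-19495, -1))) = Add(Mul(-35256, Pow(Add(1947, -24), -1)), Mul(44753, Pow(-19495, -1))) = Add(Mul(-35256, Pow(1923, -1)), Mul(44753, Rational(-1, 19495))) = Add(Mul(-35256, Rational(1, 1923)), Rational(-44753, 19495)) = Add(Rational(-11752, 641), Rational(-44753, 19495)) = Rational(-257791913, 12496295)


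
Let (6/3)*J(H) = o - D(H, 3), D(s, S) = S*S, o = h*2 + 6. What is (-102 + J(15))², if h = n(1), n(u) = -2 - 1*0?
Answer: 44521/4 ≈ 11130.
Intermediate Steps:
n(u) = -2 (n(u) = -2 + 0 = -2)
h = -2
o = 2 (o = -2*2 + 6 = -4 + 6 = 2)
D(s, S) = S²
J(H) = -7/2 (J(H) = (2 - 1*3²)/2 = (2 - 1*9)/2 = (2 - 9)/2 = (½)*(-7) = -7/2)
(-102 + J(15))² = (-102 - 7/2)² = (-211/2)² = 44521/4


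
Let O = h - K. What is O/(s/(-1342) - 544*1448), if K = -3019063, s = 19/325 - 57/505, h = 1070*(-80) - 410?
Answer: -64602178830475/17349809733507 ≈ -3.7235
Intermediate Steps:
h = -86010 (h = -85600 - 410 = -86010)
s = -1786/32825 (s = 19*(1/325) - 57*1/505 = 19/325 - 57/505 = -1786/32825 ≈ -0.054410)
O = 2933053 (O = -86010 - 1*(-3019063) = -86010 + 3019063 = 2933053)
O/(s/(-1342) - 544*1448) = 2933053/(-1786/32825/(-1342) - 544*1448) = 2933053/(-1786/32825*(-1/1342) - 787712) = 2933053/(893/22025575 - 787712) = 2933053/(-17349809733507/22025575) = 2933053*(-22025575/17349809733507) = -64602178830475/17349809733507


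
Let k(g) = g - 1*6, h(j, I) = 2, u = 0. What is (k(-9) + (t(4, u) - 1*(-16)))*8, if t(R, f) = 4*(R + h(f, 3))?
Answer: 200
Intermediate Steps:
k(g) = -6 + g (k(g) = g - 6 = -6 + g)
t(R, f) = 8 + 4*R (t(R, f) = 4*(R + 2) = 4*(2 + R) = 8 + 4*R)
(k(-9) + (t(4, u) - 1*(-16)))*8 = ((-6 - 9) + ((8 + 4*4) - 1*(-16)))*8 = (-15 + ((8 + 16) + 16))*8 = (-15 + (24 + 16))*8 = (-15 + 40)*8 = 25*8 = 200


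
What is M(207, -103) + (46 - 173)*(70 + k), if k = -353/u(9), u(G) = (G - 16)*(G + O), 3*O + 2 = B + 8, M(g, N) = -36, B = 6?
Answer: -857097/91 ≈ -9418.6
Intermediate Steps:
O = 4 (O = -2/3 + (6 + 8)/3 = -2/3 + (1/3)*14 = -2/3 + 14/3 = 4)
u(G) = (-16 + G)*(4 + G) (u(G) = (G - 16)*(G + 4) = (-16 + G)*(4 + G))
k = 353/91 (k = -353/(-64 + 9**2 - 12*9) = -353/(-64 + 81 - 108) = -353/(-91) = -353*(-1/91) = 353/91 ≈ 3.8791)
M(207, -103) + (46 - 173)*(70 + k) = -36 + (46 - 173)*(70 + 353/91) = -36 - 127*6723/91 = -36 - 853821/91 = -857097/91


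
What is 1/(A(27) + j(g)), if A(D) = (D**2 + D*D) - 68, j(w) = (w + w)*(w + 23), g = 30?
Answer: 1/4570 ≈ 0.00021882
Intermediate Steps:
j(w) = 2*w*(23 + w) (j(w) = (2*w)*(23 + w) = 2*w*(23 + w))
A(D) = -68 + 2*D**2 (A(D) = (D**2 + D**2) - 68 = 2*D**2 - 68 = -68 + 2*D**2)
1/(A(27) + j(g)) = 1/((-68 + 2*27**2) + 2*30*(23 + 30)) = 1/((-68 + 2*729) + 2*30*53) = 1/((-68 + 1458) + 3180) = 1/(1390 + 3180) = 1/4570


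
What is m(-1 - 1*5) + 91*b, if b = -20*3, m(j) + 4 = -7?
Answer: -5471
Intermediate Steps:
m(j) = -11 (m(j) = -4 - 7 = -11)
b = -60
m(-1 - 1*5) + 91*b = -11 + 91*(-60) = -11 - 5460 = -5471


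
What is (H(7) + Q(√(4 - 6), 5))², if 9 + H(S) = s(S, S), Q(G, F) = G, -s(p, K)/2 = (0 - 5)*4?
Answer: (31 + I*√2)² ≈ 959.0 + 87.681*I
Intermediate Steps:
s(p, K) = 40 (s(p, K) = -2*(0 - 5)*4 = -(-10)*4 = -2*(-20) = 40)
H(S) = 31 (H(S) = -9 + 40 = 31)
(H(7) + Q(√(4 - 6), 5))² = (31 + √(4 - 6))² = (31 + √(-2))² = (31 + I*√2)²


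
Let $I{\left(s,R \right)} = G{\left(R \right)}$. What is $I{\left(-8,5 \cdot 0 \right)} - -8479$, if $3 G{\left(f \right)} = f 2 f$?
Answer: $8479$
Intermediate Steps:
$G{\left(f \right)} = \frac{2 f^{2}}{3}$ ($G{\left(f \right)} = \frac{f 2 f}{3} = \frac{2 f f}{3} = \frac{2 f^{2}}{3}$)
$I{\left(s,R \right)} = \frac{2 R^{2}}{3}$
$I{\left(-8,5 \cdot 0 \right)} - -8479 = \frac{2 \left(5 \cdot 0\right)^{2}}{3} - -8479 = \frac{2 \cdot 0^{2}}{3} + 8479 = \frac{2}{3} \cdot 0 + 8479 = 0 + 8479 = 8479$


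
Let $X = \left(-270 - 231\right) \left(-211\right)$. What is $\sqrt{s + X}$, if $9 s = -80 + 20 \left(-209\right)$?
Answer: $\frac{\sqrt{947139}}{3} \approx 324.4$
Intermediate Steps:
$X = 105711$ ($X = \left(-501\right) \left(-211\right) = 105711$)
$s = - \frac{1420}{3}$ ($s = \frac{-80 + 20 \left(-209\right)}{9} = \frac{-80 - 4180}{9} = \frac{1}{9} \left(-4260\right) = - \frac{1420}{3} \approx -473.33$)
$\sqrt{s + X} = \sqrt{- \frac{1420}{3} + 105711} = \sqrt{\frac{315713}{3}} = \frac{\sqrt{947139}}{3}$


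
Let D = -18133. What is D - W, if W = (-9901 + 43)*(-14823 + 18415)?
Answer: 35391803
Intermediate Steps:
W = -35409936 (W = -9858*3592 = -35409936)
D - W = -18133 - 1*(-35409936) = -18133 + 35409936 = 35391803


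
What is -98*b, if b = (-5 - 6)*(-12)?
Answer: -12936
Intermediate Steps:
b = 132 (b = -11*(-12) = 132)
-98*b = -98*132 = -12936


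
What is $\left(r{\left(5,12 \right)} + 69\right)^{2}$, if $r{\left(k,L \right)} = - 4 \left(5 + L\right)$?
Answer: $1$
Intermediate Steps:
$r{\left(k,L \right)} = -20 - 4 L$
$\left(r{\left(5,12 \right)} + 69\right)^{2} = \left(\left(-20 - 48\right) + 69\right)^{2} = \left(-68 + 69\right)^{2} = 1^{2} = 1$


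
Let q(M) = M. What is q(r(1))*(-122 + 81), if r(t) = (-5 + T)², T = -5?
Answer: -4100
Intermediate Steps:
r(t) = 100 (r(t) = (-5 - 5)² = (-10)² = 100)
q(r(1))*(-122 + 81) = 100*(-122 + 81) = 100*(-41) = -4100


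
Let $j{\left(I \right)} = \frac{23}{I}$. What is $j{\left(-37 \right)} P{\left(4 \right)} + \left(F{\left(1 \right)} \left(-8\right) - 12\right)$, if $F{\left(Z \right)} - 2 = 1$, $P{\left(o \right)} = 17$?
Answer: $- \frac{1723}{37} \approx -46.568$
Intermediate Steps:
$F{\left(Z \right)} = 3$ ($F{\left(Z \right)} = 2 + 1 = 3$)
$j{\left(-37 \right)} P{\left(4 \right)} + \left(F{\left(1 \right)} \left(-8\right) - 12\right) = \frac{23}{-37} \cdot 17 + \left(3 \left(-8\right) - 12\right) = 23 \left(- \frac{1}{37}\right) 17 - 36 = \left(- \frac{23}{37}\right) 17 - 36 = - \frac{391}{37} - 36 = - \frac{1723}{37}$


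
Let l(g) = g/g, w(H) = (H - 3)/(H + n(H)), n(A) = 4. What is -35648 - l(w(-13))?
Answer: -35649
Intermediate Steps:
w(H) = (-3 + H)/(4 + H) (w(H) = (H - 3)/(H + 4) = (-3 + H)/(4 + H))
l(g) = 1
-35648 - l(w(-13)) = -35648 - 1*1 = -35648 - 1 = -35649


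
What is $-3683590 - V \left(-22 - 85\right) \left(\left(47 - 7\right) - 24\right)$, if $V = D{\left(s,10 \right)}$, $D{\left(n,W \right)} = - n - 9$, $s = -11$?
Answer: $-3680166$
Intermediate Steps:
$D{\left(n,W \right)} = -9 - n$
$V = 2$ ($V = -9 - -11 = -9 + 11 = 2$)
$-3683590 - V \left(-22 - 85\right) \left(\left(47 - 7\right) - 24\right) = -3683590 - 2 \left(-22 - 85\right) \left(\left(47 - 7\right) - 24\right) = -3683590 - 2 \left(-107\right) \left(40 - 24\right) = -3683590 - \left(-214\right) 16 = -3683590 - -3424 = -3683590 + 3424 = -3680166$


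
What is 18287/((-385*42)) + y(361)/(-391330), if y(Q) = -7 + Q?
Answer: -716197589/632780610 ≈ -1.1318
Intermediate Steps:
18287/((-385*42)) + y(361)/(-391330) = 18287/((-385*42)) + (-7 + 361)/(-391330) = 18287/(-16170) + 354*(-1/391330) = 18287*(-1/16170) - 177/195665 = -18287/16170 - 177/195665 = -716197589/632780610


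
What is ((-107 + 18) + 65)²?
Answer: 576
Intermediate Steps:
((-107 + 18) + 65)² = (-89 + 65)² = (-24)² = 576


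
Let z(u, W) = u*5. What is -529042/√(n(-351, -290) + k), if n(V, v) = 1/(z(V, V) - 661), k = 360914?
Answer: -2116168*√131667201673/871968223 ≈ -880.62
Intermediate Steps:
z(u, W) = 5*u
n(V, v) = 1/(-661 + 5*V) (n(V, v) = 1/(5*V - 661) = 1/(-661 + 5*V))
-529042/√(n(-351, -290) + k) = -529042/√(1/(-661 + 5*(-351)) + 360914) = -529042/√(1/(-661 - 1755) + 360914) = -529042/√(1/(-2416) + 360914) = -529042/√(-1/2416 + 360914) = -529042*4*√131667201673/871968223 = -2116168*√131667201673/871968223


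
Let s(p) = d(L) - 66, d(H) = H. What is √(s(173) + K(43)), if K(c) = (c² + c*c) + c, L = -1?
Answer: √3674 ≈ 60.614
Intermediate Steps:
s(p) = -67 (s(p) = -1 - 66 = -67)
K(c) = c + 2*c² (K(c) = (c² + c²) + c = 2*c² + c = c + 2*c²)
√(s(173) + K(43)) = √(-67 + 43*(1 + 2*43)) = √(-67 + 43*(1 + 86)) = √(-67 + 43*87) = √(-67 + 3741) = √3674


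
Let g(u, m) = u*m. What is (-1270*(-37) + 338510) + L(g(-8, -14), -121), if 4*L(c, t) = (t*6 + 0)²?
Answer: 517269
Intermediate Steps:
g(u, m) = m*u
L(c, t) = 9*t² (L(c, t) = (t*6 + 0)²/4 = (6*t + 0)²/4 = (6*t)²/4 = (36*t²)/4 = 9*t²)
(-1270*(-37) + 338510) + L(g(-8, -14), -121) = (-1270*(-37) + 338510) + 9*(-121)² = (46990 + 338510) + 9*14641 = 385500 + 131769 = 517269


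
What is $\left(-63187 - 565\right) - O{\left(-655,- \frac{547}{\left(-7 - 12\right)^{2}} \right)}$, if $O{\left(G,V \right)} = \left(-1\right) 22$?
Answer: $-63730$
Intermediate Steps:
$O{\left(G,V \right)} = -22$
$\left(-63187 - 565\right) - O{\left(-655,- \frac{547}{\left(-7 - 12\right)^{2}} \right)} = \left(-63187 - 565\right) - -22 = -63752 + 22 = -63730$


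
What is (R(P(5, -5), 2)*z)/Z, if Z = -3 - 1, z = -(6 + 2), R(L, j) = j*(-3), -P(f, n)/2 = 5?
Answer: -12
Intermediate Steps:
P(f, n) = -10 (P(f, n) = -2*5 = -10)
R(L, j) = -3*j
z = -8 (z = -1*8 = -8)
Z = -4
(R(P(5, -5), 2)*z)/Z = (-3*2*(-8))/(-4) = -6*(-8)*(-¼) = 48*(-¼) = -12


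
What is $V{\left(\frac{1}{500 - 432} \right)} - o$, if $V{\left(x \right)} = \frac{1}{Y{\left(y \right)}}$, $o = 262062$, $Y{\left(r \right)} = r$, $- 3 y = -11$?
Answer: $- \frac{2882679}{11} \approx -2.6206 \cdot 10^{5}$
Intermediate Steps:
$y = \frac{11}{3}$ ($y = \left(- \frac{1}{3}\right) \left(-11\right) = \frac{11}{3} \approx 3.6667$)
$V{\left(x \right)} = \frac{3}{11}$ ($V{\left(x \right)} = \frac{1}{\frac{11}{3}} = \frac{3}{11}$)
$V{\left(\frac{1}{500 - 432} \right)} - o = \frac{3}{11} - 262062 = - \frac{2882679}{11}$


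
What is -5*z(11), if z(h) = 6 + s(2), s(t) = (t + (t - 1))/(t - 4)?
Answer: -45/2 ≈ -22.500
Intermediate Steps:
s(t) = (-1 + 2*t)/(-4 + t) (s(t) = (t + (-1 + t))/(-4 + t) = (-1 + 2*t)/(-4 + t))
z(h) = 9/2 (z(h) = 6 + (-1 + 2*2)/(-4 + 2) = 6 + (-1 + 4)/(-2) = 6 - 1/2*3 = 6 - 3/2 = 9/2)
-5*z(11) = -5*9/2 = -45/2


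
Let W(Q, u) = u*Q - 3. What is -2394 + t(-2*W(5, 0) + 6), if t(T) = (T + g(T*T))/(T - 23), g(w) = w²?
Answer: -47082/11 ≈ -4280.2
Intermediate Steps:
W(Q, u) = -3 + Q*u (W(Q, u) = Q*u - 3 = -3 + Q*u)
t(T) = (T + T⁴)/(-23 + T) (t(T) = (T + (T*T)²)/(T - 23) = (T + (T²)²)/(-23 + T) = (T + T⁴)/(-23 + T))
-2394 + t(-2*W(5, 0) + 6) = -2394 + ((-2*(-3 + 5*0) + 6) + (-2*(-3 + 5*0) + 6)⁴)/(-23 + (-2*(-3 + 5*0) + 6)) = -2394 + ((-2*(-3 + 0) + 6) + (-2*(-3 + 0) + 6)⁴)/(-23 + (-2*(-3 + 0) + 6)) = -2394 + ((-2*(-3) + 6) + (-2*(-3) + 6)⁴)/(-23 + (-2*(-3) + 6)) = -2394 + ((6 + 6) + (6 + 6)⁴)/(-23 + (6 + 6)) = -2394 + (12 + 12⁴)/(-23 + 12) = -2394 + (12 + 20736)/(-11) = -2394 - 1/11*20748 = -2394 - 20748/11 = -47082/11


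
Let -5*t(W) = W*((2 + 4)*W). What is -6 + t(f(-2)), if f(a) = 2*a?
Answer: -126/5 ≈ -25.200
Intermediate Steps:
t(W) = -6*W**2/5 (t(W) = -W*(2 + 4)*W/5 = -W*6*W/5 = -6*W**2/5)
-6 + t(f(-2)) = -6 - 6*(2*(-2))**2/5 = -6 - 6/5*(-4)**2 = -6 - 6/5*16 = -6 - 96/5 = -126/5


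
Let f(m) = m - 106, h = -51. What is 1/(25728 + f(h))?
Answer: 1/25571 ≈ 3.9107e-5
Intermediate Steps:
f(m) = -106 + m
1/(25728 + f(h)) = 1/(25728 + (-106 - 51)) = 1/(25728 - 157) = 1/25571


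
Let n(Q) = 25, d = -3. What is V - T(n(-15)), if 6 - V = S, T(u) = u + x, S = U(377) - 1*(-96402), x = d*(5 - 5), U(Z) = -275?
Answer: -96146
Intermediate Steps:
x = 0 (x = -3*(5 - 5) = -3*0 = 0)
S = 96127 (S = -275 - 1*(-96402) = -275 + 96402 = 96127)
T(u) = u (T(u) = u + 0 = u)
V = -96121 (V = 6 - 1*96127 = 6 - 96127 = -96121)
V - T(n(-15)) = -96121 - 1*25 = -96121 - 25 = -96146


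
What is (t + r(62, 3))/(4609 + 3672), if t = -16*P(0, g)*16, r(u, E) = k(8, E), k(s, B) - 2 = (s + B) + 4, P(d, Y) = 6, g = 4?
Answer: -31/169 ≈ -0.18343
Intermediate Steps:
k(s, B) = 6 + B + s (k(s, B) = 2 + ((s + B) + 4) = 2 + ((B + s) + 4) = 2 + (4 + B + s) = 6 + B + s)
r(u, E) = 14 + E (r(u, E) = 6 + E + 8 = 14 + E)
t = -1536 (t = -16*6*16 = -96*16 = -1536)
(t + r(62, 3))/(4609 + 3672) = (-1536 + (14 + 3))/(4609 + 3672) = (-1536 + 17)/8281 = -1519*1/8281 = -31/169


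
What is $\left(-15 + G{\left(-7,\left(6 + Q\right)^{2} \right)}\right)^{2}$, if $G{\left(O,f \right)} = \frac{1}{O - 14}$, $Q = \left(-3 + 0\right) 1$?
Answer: $\frac{99856}{441} \approx 226.43$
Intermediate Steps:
$Q = -3$ ($Q = \left(-3\right) 1 = -3$)
$G{\left(O,f \right)} = \frac{1}{-14 + O}$
$\left(-15 + G{\left(-7,\left(6 + Q\right)^{2} \right)}\right)^{2} = \left(-15 + \frac{1}{-14 - 7}\right)^{2} = \left(-15 + \frac{1}{-21}\right)^{2} = \left(-15 - \frac{1}{21}\right)^{2} = \left(- \frac{316}{21}\right)^{2} = \frac{99856}{441}$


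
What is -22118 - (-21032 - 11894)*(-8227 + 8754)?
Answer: 17329884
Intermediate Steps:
-22118 - (-21032 - 11894)*(-8227 + 8754) = -22118 - (-32926)*527 = -22118 - 1*(-17352002) = -22118 + 17352002 = 17329884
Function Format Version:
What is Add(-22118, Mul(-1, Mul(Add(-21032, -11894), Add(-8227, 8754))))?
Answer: 17329884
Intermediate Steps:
Add(-22118, Mul(-1, Mul(Add(-21032, -11894), Add(-8227, 8754)))) = Add(-22118, Mul(-1, Mul(-32926, 527))) = Add(-22118, Mul(-1, -17352002)) = Add(-22118, 17352002) = 17329884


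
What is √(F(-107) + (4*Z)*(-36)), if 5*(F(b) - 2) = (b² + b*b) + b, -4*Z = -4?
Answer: √110405/5 ≈ 66.454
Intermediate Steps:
Z = 1 (Z = -¼*(-4) = 1)
F(b) = 2 + b/5 + 2*b²/5 (F(b) = 2 + ((b² + b*b) + b)/5 = 2 + ((b² + b²) + b)/5 = 2 + (2*b² + b)/5 = 2 + (b + 2*b²)/5 = 2 + (b/5 + 2*b²/5) = 2 + b/5 + 2*b²/5)
√(F(-107) + (4*Z)*(-36)) = √((2 + (⅕)*(-107) + (⅖)*(-107)²) + (4*1)*(-36)) = √((2 - 107/5 + (⅖)*11449) + 4*(-36)) = √((2 - 107/5 + 22898/5) - 144) = √(22801/5 - 144) = √(22081/5) = √110405/5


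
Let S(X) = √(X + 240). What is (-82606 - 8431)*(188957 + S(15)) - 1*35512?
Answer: -17202113921 - 91037*√255 ≈ -1.7204e+10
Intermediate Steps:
S(X) = √(240 + X)
(-82606 - 8431)*(188957 + S(15)) - 1*35512 = (-82606 - 8431)*(188957 + √(240 + 15)) - 1*35512 = -91037*(188957 + √255) - 35512 = (-17202078409 - 91037*√255) - 35512 = -17202113921 - 91037*√255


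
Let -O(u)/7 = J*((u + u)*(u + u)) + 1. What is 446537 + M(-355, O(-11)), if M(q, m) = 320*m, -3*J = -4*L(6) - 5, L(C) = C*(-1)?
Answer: 21931931/3 ≈ 7.3106e+6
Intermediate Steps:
L(C) = -C
J = -19/3 (J = -(-(-4)*6 - 5)/3 = -(-4*(-6) - 5)/3 = -(24 - 5)/3 = -⅓*19 = -19/3 ≈ -6.3333)
O(u) = -7 + 532*u²/3 (O(u) = -7*(-19*(u + u)*(u + u)/3 + 1) = -7*(-19*2*u*2*u/3 + 1) = -7*(-76*u²/3 + 1) = -7*(1 - 76*u²/3) = -7 + 532*u²/3)
446537 + M(-355, O(-11)) = 446537 + 320*(-7 + (532/3)*(-11)²) = 446537 + 320*(-7 + (532/3)*121) = 446537 + 320*(-7 + 64372/3) = 446537 + 320*(64351/3) = 446537 + 20592320/3 = 21931931/3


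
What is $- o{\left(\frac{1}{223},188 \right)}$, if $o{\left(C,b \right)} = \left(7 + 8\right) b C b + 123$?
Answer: $- \frac{557589}{223} \approx -2500.4$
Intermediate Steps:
$o{\left(C,b \right)} = 123 + 15 C b^{2}$ ($o{\left(C,b \right)} = 15 b C b + 123 = 15 C b b + 123 = 15 C b^{2} + 123 = 123 + 15 C b^{2}$)
$- o{\left(\frac{1}{223},188 \right)} = - (123 + \frac{15 \cdot 188^{2}}{223}) = - (123 + 15 \cdot \frac{1}{223} \cdot 35344) = - (123 + \frac{530160}{223}) = \left(-1\right) \frac{557589}{223} = - \frac{557589}{223}$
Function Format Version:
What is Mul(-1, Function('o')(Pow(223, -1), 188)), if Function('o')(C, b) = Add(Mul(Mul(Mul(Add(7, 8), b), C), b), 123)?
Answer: Rational(-557589, 223) ≈ -2500.4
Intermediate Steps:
Function('o')(C, b) = Add(123, Mul(15, C, Pow(b, 2))) (Function('o')(C, b) = Add(Mul(Mul(Mul(15, b), C), b), 123) = Add(Mul(Mul(15, C, b), b), 123) = Add(Mul(15, C, Pow(b, 2)), 123) = Add(123, Mul(15, C, Pow(b, 2))))
Mul(-1, Function('o')(Pow(223, -1), 188)) = Mul(-1, Add(123, Mul(15, Pow(223, -1), Pow(188, 2)))) = Mul(-1, Add(123, Mul(15, Rational(1, 223), 35344))) = Mul(-1, Add(123, Rational(530160, 223))) = Mul(-1, Rational(557589, 223)) = Rational(-557589, 223)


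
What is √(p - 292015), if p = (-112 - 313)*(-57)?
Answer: I*√267790 ≈ 517.48*I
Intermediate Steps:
p = 24225 (p = -425*(-57) = 24225)
√(p - 292015) = √(24225 - 292015) = √(-267790) = I*√267790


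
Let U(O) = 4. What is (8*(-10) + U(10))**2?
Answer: 5776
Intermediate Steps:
(8*(-10) + U(10))**2 = (8*(-10) + 4)**2 = (-80 + 4)**2 = (-76)**2 = 5776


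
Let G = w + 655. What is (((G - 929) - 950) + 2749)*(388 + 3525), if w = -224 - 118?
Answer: 4629079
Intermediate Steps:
w = -342
G = 313 (G = -342 + 655 = 313)
(((G - 929) - 950) + 2749)*(388 + 3525) = (((313 - 929) - 950) + 2749)*(388 + 3525) = ((-616 - 950) + 2749)*3913 = (-1566 + 2749)*3913 = 1183*3913 = 4629079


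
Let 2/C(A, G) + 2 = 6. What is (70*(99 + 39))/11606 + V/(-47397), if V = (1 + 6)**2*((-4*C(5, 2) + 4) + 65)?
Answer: 4283189/5613159 ≈ 0.76306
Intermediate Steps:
C(A, G) = 1/2 (C(A, G) = 2/(-2 + 6) = 2/4 = 2*(1/4) = 1/2)
V = 3283 (V = (1 + 6)**2*((-4*1/2 + 4) + 65) = 7**2*((-2 + 4) + 65) = 49*(2 + 65) = 49*67 = 3283)
(70*(99 + 39))/11606 + V/(-47397) = (70*(99 + 39))/11606 + 3283/(-47397) = (70*138)*(1/11606) + 3283*(-1/47397) = 9660*(1/11606) - 469/6771 = 690/829 - 469/6771 = 4283189/5613159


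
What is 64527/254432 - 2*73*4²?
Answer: -594288625/254432 ≈ -2335.7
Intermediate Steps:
64527/254432 - 2*73*4² = 64527*(1/254432) - 146*16 = 64527/254432 - 2336 = -594288625/254432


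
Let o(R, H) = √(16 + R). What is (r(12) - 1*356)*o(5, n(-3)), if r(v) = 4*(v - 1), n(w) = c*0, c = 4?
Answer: -312*√21 ≈ -1429.8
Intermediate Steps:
n(w) = 0 (n(w) = 4*0 = 0)
r(v) = -4 + 4*v (r(v) = 4*(-1 + v) = -4 + 4*v)
(r(12) - 1*356)*o(5, n(-3)) = ((-4 + 4*12) - 1*356)*√(16 + 5) = ((-4 + 48) - 356)*√21 = (44 - 356)*√21 = -312*√21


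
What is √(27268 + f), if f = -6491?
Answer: √20777 ≈ 144.14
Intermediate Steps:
√(27268 + f) = √(27268 - 6491) = √20777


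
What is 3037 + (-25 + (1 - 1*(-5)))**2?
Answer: 3398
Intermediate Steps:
3037 + (-25 + (1 - 1*(-5)))**2 = 3037 + (-25 + (1 + 5))**2 = 3037 + (-25 + 6)**2 = 3037 + (-19)**2 = 3037 + 361 = 3398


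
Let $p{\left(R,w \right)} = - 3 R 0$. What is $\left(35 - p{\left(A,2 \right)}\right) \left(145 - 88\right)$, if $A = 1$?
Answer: $1995$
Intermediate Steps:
$p{\left(R,w \right)} = 0$
$\left(35 - p{\left(A,2 \right)}\right) \left(145 - 88\right) = \left(35 - 0\right) \left(145 - 88\right) = \left(35 + 0\right) 57 = 35 \cdot 57 = 1995$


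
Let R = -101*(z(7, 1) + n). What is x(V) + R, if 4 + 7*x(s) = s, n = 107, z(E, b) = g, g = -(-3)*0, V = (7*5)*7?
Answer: -75408/7 ≈ -10773.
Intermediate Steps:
V = 245 (V = 35*7 = 245)
g = 0 (g = -3*0 = 0)
z(E, b) = 0
x(s) = -4/7 + s/7
R = -10807 (R = -101*(0 + 107) = -101*107 = -10807)
x(V) + R = (-4/7 + (⅐)*245) - 10807 = (-4/7 + 35) - 10807 = 241/7 - 10807 = -75408/7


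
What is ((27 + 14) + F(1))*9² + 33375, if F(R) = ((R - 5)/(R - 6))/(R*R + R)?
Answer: 183642/5 ≈ 36728.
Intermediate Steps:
F(R) = (-5 + R)/((-6 + R)*(R + R²)) (F(R) = ((-5 + R)/(-6 + R))/(R² + R) = ((-5 + R)/(-6 + R))/(R + R²) = (-5 + R)/((-6 + R)*(R + R²)))
((27 + 14) + F(1))*9² + 33375 = ((27 + 14) + (5 - 1*1)/(1*(6 - 1*1² + 5*1)))*9² + 33375 = (41 + 1*(5 - 1)/(6 - 1*1 + 5))*81 + 33375 = (41 + 1*4/(6 - 1 + 5))*81 + 33375 = (41 + 1*4/10)*81 + 33375 = (41 + 1*(⅒)*4)*81 + 33375 = (41 + ⅖)*81 + 33375 = (207/5)*81 + 33375 = 16767/5 + 33375 = 183642/5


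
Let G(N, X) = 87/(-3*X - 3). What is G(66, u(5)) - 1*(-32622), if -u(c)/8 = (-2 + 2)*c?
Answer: 32593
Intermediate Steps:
u(c) = 0 (u(c) = -8*(-2 + 2)*c = -0*c = -8*0 = 0)
G(N, X) = 87/(-3 - 3*X)
G(66, u(5)) - 1*(-32622) = -29/(1 + 0) - 1*(-32622) = -29/1 + 32622 = -29*1 + 32622 = -29 + 32622 = 32593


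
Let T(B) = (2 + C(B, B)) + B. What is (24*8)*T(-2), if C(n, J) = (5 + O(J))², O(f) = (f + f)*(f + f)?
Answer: 84672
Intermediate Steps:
O(f) = 4*f² (O(f) = (2*f)*(2*f) = 4*f²)
C(n, J) = (5 + 4*J²)²
T(B) = 2 + B + (5 + 4*B²)² (T(B) = (2 + (5 + 4*B²)²) + B = 2 + B + (5 + 4*B²)²)
(24*8)*T(-2) = (24*8)*(2 - 2 + (5 + 4*(-2)²)²) = 192*(2 - 2 + (5 + 4*4)²) = 192*(2 - 2 + (5 + 16)²) = 192*(2 - 2 + 21²) = 192*(2 - 2 + 441) = 192*441 = 84672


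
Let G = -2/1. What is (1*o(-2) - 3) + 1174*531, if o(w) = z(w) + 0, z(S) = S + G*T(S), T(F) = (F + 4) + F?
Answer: 623389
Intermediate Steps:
T(F) = 4 + 2*F (T(F) = (4 + F) + F = 4 + 2*F)
G = -2 (G = -2*1 = -2)
z(S) = -8 - 3*S (z(S) = S - 2*(4 + 2*S) = S + (-8 - 4*S) = -8 - 3*S)
o(w) = -8 - 3*w (o(w) = (-8 - 3*w) + 0 = -8 - 3*w)
(1*o(-2) - 3) + 1174*531 = (1*(-8 - 3*(-2)) - 3) + 1174*531 = (1*(-8 + 6) - 3) + 623394 = (1*(-2) - 3) + 623394 = (-2 - 3) + 623394 = -5 + 623394 = 623389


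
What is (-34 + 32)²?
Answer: 4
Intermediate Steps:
(-34 + 32)² = (-2)² = 4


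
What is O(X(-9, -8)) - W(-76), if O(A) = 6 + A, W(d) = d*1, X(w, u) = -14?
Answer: 68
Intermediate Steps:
W(d) = d
O(X(-9, -8)) - W(-76) = (6 - 14) - 1*(-76) = -8 + 76 = 68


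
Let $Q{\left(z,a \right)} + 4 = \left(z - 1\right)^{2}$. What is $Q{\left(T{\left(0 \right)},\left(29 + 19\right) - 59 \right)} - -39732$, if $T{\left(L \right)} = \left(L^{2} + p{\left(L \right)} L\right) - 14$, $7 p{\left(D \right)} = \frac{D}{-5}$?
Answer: $39953$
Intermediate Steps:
$p{\left(D \right)} = - \frac{D}{35}$ ($p{\left(D \right)} = \frac{D \frac{1}{-5}}{7} = \frac{D \left(- \frac{1}{5}\right)}{7} = \frac{\left(- \frac{1}{5}\right) D}{7} = - \frac{D}{35}$)
$T{\left(L \right)} = -14 + \frac{34 L^{2}}{35}$ ($T{\left(L \right)} = \left(L^{2} + - \frac{L}{35} L\right) - 14 = \left(L^{2} - \frac{L^{2}}{35}\right) - 14 = \frac{34 L^{2}}{35} - 14 = -14 + \frac{34 L^{2}}{35}$)
$Q{\left(z,a \right)} = -4 + \left(-1 + z\right)^{2}$ ($Q{\left(z,a \right)} = -4 + \left(z - 1\right)^{2} = -4 + \left(-1 + z\right)^{2}$)
$Q{\left(T{\left(0 \right)},\left(29 + 19\right) - 59 \right)} - -39732 = \left(-4 + \left(-1 - \left(14 - \frac{34 \cdot 0^{2}}{35}\right)\right)^{2}\right) - -39732 = \left(-4 + \left(-1 + \left(-14 + \frac{34}{35} \cdot 0\right)\right)^{2}\right) + 39732 = \left(-4 + \left(-1 + \left(-14 + 0\right)\right)^{2}\right) + 39732 = \left(-4 + \left(-1 - 14\right)^{2}\right) + 39732 = \left(-4 + \left(-15\right)^{2}\right) + 39732 = \left(-4 + 225\right) + 39732 = 221 + 39732 = 39953$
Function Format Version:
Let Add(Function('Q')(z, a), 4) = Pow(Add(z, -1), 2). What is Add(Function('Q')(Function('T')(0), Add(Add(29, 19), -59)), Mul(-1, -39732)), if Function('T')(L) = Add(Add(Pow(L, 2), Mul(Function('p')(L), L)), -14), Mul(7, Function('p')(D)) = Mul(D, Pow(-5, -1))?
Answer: 39953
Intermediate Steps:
Function('p')(D) = Mul(Rational(-1, 35), D) (Function('p')(D) = Mul(Rational(1, 7), Mul(D, Pow(-5, -1))) = Mul(Rational(1, 7), Mul(D, Rational(-1, 5))) = Mul(Rational(1, 7), Mul(Rational(-1, 5), D)) = Mul(Rational(-1, 35), D))
Function('T')(L) = Add(-14, Mul(Rational(34, 35), Pow(L, 2))) (Function('T')(L) = Add(Add(Pow(L, 2), Mul(Mul(Rational(-1, 35), L), L)), -14) = Add(Add(Pow(L, 2), Mul(Rational(-1, 35), Pow(L, 2))), -14) = Add(Mul(Rational(34, 35), Pow(L, 2)), -14) = Add(-14, Mul(Rational(34, 35), Pow(L, 2))))
Function('Q')(z, a) = Add(-4, Pow(Add(-1, z), 2)) (Function('Q')(z, a) = Add(-4, Pow(Add(z, -1), 2)) = Add(-4, Pow(Add(-1, z), 2)))
Add(Function('Q')(Function('T')(0), Add(Add(29, 19), -59)), Mul(-1, -39732)) = Add(Add(-4, Pow(Add(-1, Add(-14, Mul(Rational(34, 35), Pow(0, 2)))), 2)), Mul(-1, -39732)) = Add(Add(-4, Pow(Add(-1, Add(-14, Mul(Rational(34, 35), 0))), 2)), 39732) = Add(Add(-4, Pow(Add(-1, Add(-14, 0)), 2)), 39732) = Add(Add(-4, Pow(Add(-1, -14), 2)), 39732) = Add(Add(-4, Pow(-15, 2)), 39732) = Add(Add(-4, 225), 39732) = Add(221, 39732) = 39953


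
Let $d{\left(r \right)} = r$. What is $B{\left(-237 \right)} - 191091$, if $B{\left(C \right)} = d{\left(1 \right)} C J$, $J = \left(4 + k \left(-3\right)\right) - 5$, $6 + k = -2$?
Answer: $-196542$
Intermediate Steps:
$k = -8$ ($k = -6 - 2 = -8$)
$J = 23$ ($J = \left(4 - -24\right) - 5 = \left(4 + 24\right) - 5 = 28 - 5 = 23$)
$B{\left(C \right)} = 23 C$ ($B{\left(C \right)} = 1 C 23 = C 23 = 23 C$)
$B{\left(-237 \right)} - 191091 = 23 \left(-237\right) - 191091 = -5451 - 191091 = -196542$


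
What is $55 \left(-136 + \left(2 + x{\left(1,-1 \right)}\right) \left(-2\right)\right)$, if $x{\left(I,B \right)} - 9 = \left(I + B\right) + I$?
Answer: $-8800$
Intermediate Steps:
$x{\left(I,B \right)} = 9 + B + 2 I$ ($x{\left(I,B \right)} = 9 + \left(\left(I + B\right) + I\right) = 9 + \left(\left(B + I\right) + I\right) = 9 + \left(B + 2 I\right) = 9 + B + 2 I$)
$55 \left(-136 + \left(2 + x{\left(1,-1 \right)}\right) \left(-2\right)\right) = 55 \left(-136 + \left(2 + \left(9 - 1 + 2 \cdot 1\right)\right) \left(-2\right)\right) = 55 \left(-136 + \left(2 + \left(9 - 1 + 2\right)\right) \left(-2\right)\right) = 55 \left(-136 + \left(2 + 10\right) \left(-2\right)\right) = 55 \left(-136 + 12 \left(-2\right)\right) = 55 \left(-136 - 24\right) = 55 \left(-160\right) = -8800$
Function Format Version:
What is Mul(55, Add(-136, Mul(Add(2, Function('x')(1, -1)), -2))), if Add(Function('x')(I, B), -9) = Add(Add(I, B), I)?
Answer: -8800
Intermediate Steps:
Function('x')(I, B) = Add(9, B, Mul(2, I)) (Function('x')(I, B) = Add(9, Add(Add(I, B), I)) = Add(9, Add(Add(B, I), I)) = Add(9, Add(B, Mul(2, I))) = Add(9, B, Mul(2, I)))
Mul(55, Add(-136, Mul(Add(2, Function('x')(1, -1)), -2))) = Mul(55, Add(-136, Mul(Add(2, Add(9, -1, Mul(2, 1))), -2))) = Mul(55, Add(-136, Mul(Add(2, Add(9, -1, 2)), -2))) = Mul(55, Add(-136, Mul(Add(2, 10), -2))) = Mul(55, Add(-136, Mul(12, -2))) = Mul(55, Add(-136, -24)) = Mul(55, -160) = -8800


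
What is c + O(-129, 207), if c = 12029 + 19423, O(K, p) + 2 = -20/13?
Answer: 408830/13 ≈ 31448.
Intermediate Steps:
O(K, p) = -46/13 (O(K, p) = -2 - 20/13 = -46/13)
c = 31452
c + O(-129, 207) = 31452 - 46/13 = 408830/13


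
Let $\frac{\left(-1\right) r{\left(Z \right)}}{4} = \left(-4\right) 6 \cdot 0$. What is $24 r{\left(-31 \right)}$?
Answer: $0$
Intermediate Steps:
$r{\left(Z \right)} = 0$ ($r{\left(Z \right)} = - 4 \left(-4\right) 6 \cdot 0 = - 4 \left(\left(-24\right) 0\right) = \left(-4\right) 0 = 0$)
$24 r{\left(-31 \right)} = 24 \cdot 0 = 0$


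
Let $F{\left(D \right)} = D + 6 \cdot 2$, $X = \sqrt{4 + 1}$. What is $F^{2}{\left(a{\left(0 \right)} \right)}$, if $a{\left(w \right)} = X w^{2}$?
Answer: $144$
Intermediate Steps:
$X = \sqrt{5} \approx 2.2361$
$a{\left(w \right)} = \sqrt{5} w^{2}$
$F{\left(D \right)} = 12 + D$ ($F{\left(D \right)} = D + 12 = 12 + D$)
$F^{2}{\left(a{\left(0 \right)} \right)} = \left(12 + \sqrt{5} \cdot 0^{2}\right)^{2} = \left(12 + \sqrt{5} \cdot 0\right)^{2} = \left(12 + 0\right)^{2} = 12^{2} = 144$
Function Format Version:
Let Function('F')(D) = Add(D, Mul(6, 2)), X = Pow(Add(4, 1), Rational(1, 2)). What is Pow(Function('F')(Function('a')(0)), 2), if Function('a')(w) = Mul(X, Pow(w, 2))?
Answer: 144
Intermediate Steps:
X = Pow(5, Rational(1, 2)) ≈ 2.2361
Function('a')(w) = Mul(Pow(5, Rational(1, 2)), Pow(w, 2))
Function('F')(D) = Add(12, D) (Function('F')(D) = Add(D, 12) = Add(12, D))
Pow(Function('F')(Function('a')(0)), 2) = Pow(Add(12, Mul(Pow(5, Rational(1, 2)), Pow(0, 2))), 2) = Pow(Add(12, Mul(Pow(5, Rational(1, 2)), 0)), 2) = Pow(Add(12, 0), 2) = Pow(12, 2) = 144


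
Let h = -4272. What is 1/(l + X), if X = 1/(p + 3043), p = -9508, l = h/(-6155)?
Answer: 1591683/1104493 ≈ 1.4411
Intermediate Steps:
l = 4272/6155 (l = -4272/(-6155) = -4272*(-1/6155) = 4272/6155 ≈ 0.69407)
X = -1/6465 (X = 1/(-9508 + 3043) = 1/(-6465) = -1/6465 ≈ -0.00015468)
1/(l + X) = 1/(4272/6155 - 1/6465) = 1/(1104493/1591683) = 1591683/1104493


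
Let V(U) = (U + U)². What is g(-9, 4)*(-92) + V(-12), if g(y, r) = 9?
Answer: -252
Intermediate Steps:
V(U) = 4*U² (V(U) = (2*U)² = 4*U²)
g(-9, 4)*(-92) + V(-12) = 9*(-92) + 4*(-12)² = -828 + 4*144 = -828 + 576 = -252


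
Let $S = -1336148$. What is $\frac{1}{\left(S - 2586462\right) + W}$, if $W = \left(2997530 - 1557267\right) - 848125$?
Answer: $- \frac{1}{3330472} \approx -3.0026 \cdot 10^{-7}$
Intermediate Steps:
$W = 592138$ ($W = 1440263 - 848125 = 592138$)
$\frac{1}{\left(S - 2586462\right) + W} = \frac{1}{\left(-1336148 - 2586462\right) + 592138} = \frac{1}{-3922610 + 592138} = \frac{1}{-3330472} = - \frac{1}{3330472}$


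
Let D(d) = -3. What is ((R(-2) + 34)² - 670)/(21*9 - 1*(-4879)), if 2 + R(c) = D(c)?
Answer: 171/5068 ≈ 0.033741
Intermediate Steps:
R(c) = -5 (R(c) = -2 - 3 = -5)
((R(-2) + 34)² - 670)/(21*9 - 1*(-4879)) = ((-5 + 34)² - 670)/(21*9 - 1*(-4879)) = (29² - 670)/(189 + 4879) = (841 - 670)/5068 = 171*(1/5068) = 171/5068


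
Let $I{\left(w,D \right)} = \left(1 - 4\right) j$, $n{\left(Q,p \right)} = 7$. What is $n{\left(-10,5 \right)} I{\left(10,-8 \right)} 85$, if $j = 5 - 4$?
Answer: $-1785$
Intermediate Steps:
$j = 1$ ($j = 5 - 4 = 1$)
$I{\left(w,D \right)} = -3$ ($I{\left(w,D \right)} = \left(1 - 4\right) 1 = \left(-3\right) 1 = -3$)
$n{\left(-10,5 \right)} I{\left(10,-8 \right)} 85 = 7 \left(-3\right) 85 = \left(-21\right) 85 = -1785$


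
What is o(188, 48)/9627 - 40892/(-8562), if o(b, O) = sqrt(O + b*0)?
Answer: 20446/4281 + 4*sqrt(3)/9627 ≈ 4.7767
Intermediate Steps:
o(b, O) = sqrt(O) (o(b, O) = sqrt(O + 0) = sqrt(O))
o(188, 48)/9627 - 40892/(-8562) = sqrt(48)/9627 - 40892/(-8562) = (4*sqrt(3))*(1/9627) - 40892*(-1/8562) = 4*sqrt(3)/9627 + 20446/4281 = 20446/4281 + 4*sqrt(3)/9627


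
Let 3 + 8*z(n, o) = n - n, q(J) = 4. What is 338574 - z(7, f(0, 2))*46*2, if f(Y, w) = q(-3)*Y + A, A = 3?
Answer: 677217/2 ≈ 3.3861e+5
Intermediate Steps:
f(Y, w) = 3 + 4*Y (f(Y, w) = 4*Y + 3 = 3 + 4*Y)
z(n, o) = -3/8 (z(n, o) = -3/8 + (n - n)/8 = -3/8 + (⅛)*0 = -3/8 + 0 = -3/8)
338574 - z(7, f(0, 2))*46*2 = 338574 - (-3/8*46)*2 = 338574 - (-69)*2/4 = 338574 - 1*(-69/2) = 338574 + 69/2 = 677217/2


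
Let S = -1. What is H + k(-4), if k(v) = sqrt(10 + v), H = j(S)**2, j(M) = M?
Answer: 1 + sqrt(6) ≈ 3.4495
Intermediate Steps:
H = 1 (H = (-1)**2 = 1)
H + k(-4) = 1 + sqrt(10 - 4) = 1 + sqrt(6)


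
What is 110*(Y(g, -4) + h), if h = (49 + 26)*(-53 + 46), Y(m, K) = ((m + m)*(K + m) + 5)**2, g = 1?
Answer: -57640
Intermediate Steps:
Y(m, K) = (5 + 2*m*(K + m))**2 (Y(m, K) = ((2*m)*(K + m) + 5)**2 = (2*m*(K + m) + 5)**2 = (5 + 2*m*(K + m))**2)
h = -525 (h = 75*(-7) = -525)
110*(Y(g, -4) + h) = 110*((5 + 2*1**2 + 2*(-4)*1)**2 - 525) = 110*((5 + 2*1 - 8)**2 - 525) = 110*((5 + 2 - 8)**2 - 525) = 110*((-1)**2 - 525) = 110*(1 - 525) = 110*(-524) = -57640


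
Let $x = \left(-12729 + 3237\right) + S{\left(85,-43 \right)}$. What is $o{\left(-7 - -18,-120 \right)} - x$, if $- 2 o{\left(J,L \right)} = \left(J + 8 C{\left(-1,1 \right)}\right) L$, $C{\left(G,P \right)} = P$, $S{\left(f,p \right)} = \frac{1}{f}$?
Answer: $\frac{903719}{85} \approx 10632.0$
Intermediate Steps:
$x = - \frac{806819}{85}$ ($x = \left(-12729 + 3237\right) + \frac{1}{85} = -9492 + \frac{1}{85} = - \frac{806819}{85} \approx -9492.0$)
$o{\left(J,L \right)} = - \frac{L \left(8 + J\right)}{2}$ ($o{\left(J,L \right)} = - \frac{\left(J + 8 \cdot 1\right) L}{2} = - \frac{\left(J + 8\right) L}{2} = - \frac{\left(8 + J\right) L}{2} = - \frac{L \left(8 + J\right)}{2}$)
$o{\left(-7 - -18,-120 \right)} - x = \left(- \frac{1}{2}\right) \left(-120\right) \left(8 - -11\right) - - \frac{806819}{85} = \left(- \frac{1}{2}\right) \left(-120\right) \left(8 + \left(-7 + 18\right)\right) + \frac{806819}{85} = \left(- \frac{1}{2}\right) \left(-120\right) \left(8 + 11\right) + \frac{806819}{85} = \left(- \frac{1}{2}\right) \left(-120\right) 19 + \frac{806819}{85} = 1140 + \frac{806819}{85} = \frac{903719}{85}$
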